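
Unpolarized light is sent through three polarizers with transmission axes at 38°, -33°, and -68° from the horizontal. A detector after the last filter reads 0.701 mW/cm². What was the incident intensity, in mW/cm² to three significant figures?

Unpolarized light through the first polarizer → I₁ = ½ I₀, now polarized at 38°.
I₂ = I₁ cos²(-33° − 38°) = 0.5 I₀ · cos²(71°) = 0.053 I₀.
I₃ = I₂ cos²(-68° + 33°) = 0.053 I₀ · cos²(35°) = 0.03556 I₀.
So 0.701 mW/cm² = 0.03556 I₀, giving I₀ = 0.701/0.03556 = 19.71 mW/cm².

I₀ ≈ 19.7 mW/cm²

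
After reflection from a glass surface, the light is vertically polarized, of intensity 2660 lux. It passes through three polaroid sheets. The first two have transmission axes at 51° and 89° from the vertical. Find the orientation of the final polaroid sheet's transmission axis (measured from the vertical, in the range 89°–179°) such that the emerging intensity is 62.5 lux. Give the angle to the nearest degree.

I₁ = I₀ cos²(51° − 0°) = I₀ cos²(51°) = 0.396 I₀.
I₂ = I₁ cos²(89° − 51°) = 0.396 I₀ · cos²(38°) = 0.2459 I₀.
Target fraction: 62.5 / 2660 lux = 0.0235 of I₀.
Need I₃/I₀ = 0.0235, so cos²(θ − 89°) = 0.0235 / 0.2459 = 0.09554.
θ − 89° = arccos(√0.09554) = 72.0°, giving θ ≈ 89 + 72.0 = 161.0°.

θ ≈ 161°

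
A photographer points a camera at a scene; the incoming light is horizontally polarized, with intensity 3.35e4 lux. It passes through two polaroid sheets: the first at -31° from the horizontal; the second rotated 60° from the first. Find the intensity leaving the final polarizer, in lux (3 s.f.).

I ≈ 6150 lux

I₁ = 3.35e4 lux · cos²(31°) = 2.461e+04 lux.
I₂ = I₁ · cos²(60°) = 2.461e+04 · 0.25 = 6153 lux.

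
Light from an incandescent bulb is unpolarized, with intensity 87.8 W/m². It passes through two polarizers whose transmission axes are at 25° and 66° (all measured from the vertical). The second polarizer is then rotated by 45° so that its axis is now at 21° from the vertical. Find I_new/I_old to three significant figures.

Before rotation:
Unpolarized light through the first polarizer → I₁ = ½ I₀, now polarized at 25°.
I₂ = I₁ cos²(66° − 25°) = 0.5 I₀ · cos²(41°) = 0.2848 I₀.
After rotation:
Unpolarized light through the first polarizer → I₁ = ½ I₀, now polarized at 25°.
I₂ = I₁ cos²(21° − 25°) = 0.5 I₀ · cos²(4°) = 0.4976 I₀.
Ratio = 0.4976 / 0.2848 = 1.747.

I_new/I_old ≈ 1.75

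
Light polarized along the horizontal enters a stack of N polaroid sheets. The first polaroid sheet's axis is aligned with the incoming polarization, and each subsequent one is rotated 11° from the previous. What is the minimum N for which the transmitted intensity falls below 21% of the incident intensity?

N = 44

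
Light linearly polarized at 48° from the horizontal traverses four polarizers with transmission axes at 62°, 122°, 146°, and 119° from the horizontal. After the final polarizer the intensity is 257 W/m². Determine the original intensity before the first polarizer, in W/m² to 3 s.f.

I₀ ≈ 1650 W/m²

By Malus's law, I₁ = I₀ cos²(62° − 48°) = I₀ cos²(14°) = 0.9415 I₀.
I₂ = I₁ cos²(122° − 62°) = 0.9415 I₀ · cos²(60°) = 0.2354 I₀.
I₃ = I₂ cos²(146° − 122°) = 0.2354 I₀ · cos²(24°) = 0.1964 I₀.
I₄ = I₃ cos²(119° − 146°) = 0.1964 I₀ · cos²(27°) = 0.1559 I₀.
So 257 W/m² = 0.1559 I₀, giving I₀ = 257/0.1559 = 1648 W/m².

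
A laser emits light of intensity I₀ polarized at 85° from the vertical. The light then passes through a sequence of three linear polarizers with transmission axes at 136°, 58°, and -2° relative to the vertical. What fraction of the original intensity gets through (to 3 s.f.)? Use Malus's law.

≈ 0.00428 I₀

By Malus's law, I₁ = I₀ cos²(136° − 85°) = I₀ cos²(51°) = 0.396 I₀.
I₂ = I₁ cos²(58° − 136°) = 0.396 I₀ · cos²(78°) = 0.01712 I₀.
I₃ = I₂ cos²(-2° − 58°) = 0.01712 I₀ · cos²(60°) = 0.00428 I₀.
Transmitted fraction = 0.00428.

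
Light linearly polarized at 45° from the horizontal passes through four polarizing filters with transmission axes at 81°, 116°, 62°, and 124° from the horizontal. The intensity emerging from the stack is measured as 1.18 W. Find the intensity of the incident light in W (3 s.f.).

I₀ ≈ 35.3 W

By Malus's law, I₁ = I₀ cos²(81° − 45°) = I₀ cos²(36°) = 0.6545 I₀.
I₂ = I₁ cos²(116° − 81°) = 0.6545 I₀ · cos²(35°) = 0.4392 I₀.
I₃ = I₂ cos²(62° − 116°) = 0.4392 I₀ · cos²(54°) = 0.1517 I₀.
I₄ = I₃ cos²(124° − 62°) = 0.1517 I₀ · cos²(62°) = 0.03344 I₀.
So 1.18 W = 0.03344 I₀, giving I₀ = 1.18/0.03344 = 35.28 W.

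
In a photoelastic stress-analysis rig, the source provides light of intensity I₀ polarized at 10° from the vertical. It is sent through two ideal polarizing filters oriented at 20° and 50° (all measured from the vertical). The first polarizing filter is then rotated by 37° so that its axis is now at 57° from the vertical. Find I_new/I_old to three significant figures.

Before rotation:
By Malus's law, I₁ = I₀ cos²(20° − 10°) = I₀ cos²(10°) = 0.9698 I₀.
I₂ = I₁ cos²(50° − 20°) = 0.9698 I₀ · cos²(30°) = 0.7274 I₀.
After rotation:
I₁ = I₀ cos²(57° − 10°) = I₀ cos²(47°) = 0.4651 I₀.
I₂ = I₁ cos²(50° − 57°) = 0.4651 I₀ · cos²(7°) = 0.4582 I₀.
Ratio = 0.4582 / 0.7274 = 0.6299.

I_new/I_old ≈ 0.630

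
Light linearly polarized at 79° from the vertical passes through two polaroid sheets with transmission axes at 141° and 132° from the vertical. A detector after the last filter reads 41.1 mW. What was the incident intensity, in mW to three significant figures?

I₀ ≈ 191 mW

By Malus's law, I₁ = I₀ cos²(141° − 79°) = I₀ cos²(62°) = 0.2204 I₀.
I₂ = I₁ cos²(132° − 141°) = 0.2204 I₀ · cos²(9°) = 0.215 I₀.
So 41.1 mW = 0.215 I₀, giving I₀ = 41.1/0.215 = 191.2 mW.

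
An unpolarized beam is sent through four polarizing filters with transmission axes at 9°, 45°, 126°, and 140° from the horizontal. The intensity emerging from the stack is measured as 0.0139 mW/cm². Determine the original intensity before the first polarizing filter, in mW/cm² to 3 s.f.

Unpolarized light through the first polarizer → I₁ = ½ I₀, now polarized at 9°.
I₂ = I₁ cos²(45° − 9°) = 0.5 I₀ · cos²(36°) = 0.3273 I₀.
I₃ = I₂ cos²(126° − 45°) = 0.3273 I₀ · cos²(81°) = 0.008008 I₀.
I₄ = I₃ cos²(140° − 126°) = 0.008008 I₀ · cos²(14°) = 0.00754 I₀.
So 0.0139 mW/cm² = 0.00754 I₀, giving I₀ = 0.0139/0.00754 = 1.844 mW/cm².

I₀ ≈ 1.84 mW/cm²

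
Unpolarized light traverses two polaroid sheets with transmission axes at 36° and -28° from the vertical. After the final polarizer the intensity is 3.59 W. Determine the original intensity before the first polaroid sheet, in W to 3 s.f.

Unpolarized light through the first polarizer → I₁ = ½ I₀, now polarized at 36°.
I₂ = I₁ cos²(-28° − 36°) = 0.5 I₀ · cos²(64°) = 0.09608 I₀.
So 3.59 W = 0.09608 I₀, giving I₀ = 3.59/0.09608 = 37.36 W.

I₀ ≈ 37.4 W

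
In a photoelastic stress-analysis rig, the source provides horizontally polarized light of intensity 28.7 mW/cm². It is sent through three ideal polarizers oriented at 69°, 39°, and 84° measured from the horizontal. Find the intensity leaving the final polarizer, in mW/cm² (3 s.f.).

I₁ = 28.7 mW/cm² · cos²(69°) = 3.686 mW/cm².
I₂ = I₁ · cos²(30°) = 3.686 · 0.75 = 2.764 mW/cm².
I₃ = I₂ · cos²(45°) = 2.764 · 0.5 = 1.382 mW/cm².

I ≈ 1.38 mW/cm²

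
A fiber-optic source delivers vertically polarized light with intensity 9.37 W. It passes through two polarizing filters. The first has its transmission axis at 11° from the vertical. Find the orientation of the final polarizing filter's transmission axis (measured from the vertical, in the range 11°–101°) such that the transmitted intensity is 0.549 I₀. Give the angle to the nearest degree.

I₁ = I₀ cos²(11° − 0°) = I₀ cos²(11°) = 0.9636 I₀.
Need I₂/I₀ = 0.549, so cos²(θ − 11°) = 0.549 / 0.9636 = 0.5697.
θ − 11° = arccos(√0.5697) = 41.0°, giving θ ≈ 11 + 41.0 = 52.0°.

θ ≈ 52°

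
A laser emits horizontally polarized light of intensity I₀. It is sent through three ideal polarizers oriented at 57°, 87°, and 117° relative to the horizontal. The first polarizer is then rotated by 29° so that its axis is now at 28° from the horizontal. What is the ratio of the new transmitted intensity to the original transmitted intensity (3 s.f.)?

Before rotation:
I₁ = I₀ cos²(57° − 0°) = I₀ cos²(57°) = 0.2966 I₀.
I₂ = I₁ cos²(87° − 57°) = 0.2966 I₀ · cos²(30°) = 0.2225 I₀.
I₃ = I₂ cos²(117° − 87°) = 0.2225 I₀ · cos²(30°) = 0.1669 I₀.
After rotation:
I₁ = I₀ cos²(28° − 0°) = I₀ cos²(28°) = 0.7796 I₀.
I₂ = I₁ cos²(87° − 28°) = 0.7796 I₀ · cos²(59°) = 0.2068 I₀.
I₃ = I₂ cos²(117° − 87°) = 0.2068 I₀ · cos²(30°) = 0.1551 I₀.
Ratio = 0.1551 / 0.1669 = 0.9295.

I_new/I_old ≈ 0.930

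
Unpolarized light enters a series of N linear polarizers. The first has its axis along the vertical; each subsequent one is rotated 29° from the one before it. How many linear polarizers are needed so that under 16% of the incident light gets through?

N = 6

First polarizer halves the unpolarized light: factor 1/2.
Each further stage multiplies by cos²(29°) = 0.765.
After N polarizers: T = 0.5·0.765^(N−1). Require T < 0.16 ⇒ N−1 > ln(0.16/0.5)/ln(0.765) = 4.25, so N−1 ≥ 5 and N = 6.
Check: N=6 gives T = 0.131 < 0.16; N=5 gives T = 0.1712.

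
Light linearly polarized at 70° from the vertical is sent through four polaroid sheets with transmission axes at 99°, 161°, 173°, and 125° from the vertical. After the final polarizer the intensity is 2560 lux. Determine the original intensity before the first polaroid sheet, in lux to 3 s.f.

By Malus's law, I₁ = I₀ cos²(99° − 70°) = I₀ cos²(29°) = 0.765 I₀.
I₂ = I₁ cos²(161° − 99°) = 0.765 I₀ · cos²(62°) = 0.1686 I₀.
I₃ = I₂ cos²(173° − 161°) = 0.1686 I₀ · cos²(12°) = 0.1613 I₀.
I₄ = I₃ cos²(125° − 173°) = 0.1613 I₀ · cos²(48°) = 0.07223 I₀.
So 2560 lux = 0.07223 I₀, giving I₀ = 2560/0.07223 = 3.544e+04 lux.

I₀ ≈ 3.54e4 lux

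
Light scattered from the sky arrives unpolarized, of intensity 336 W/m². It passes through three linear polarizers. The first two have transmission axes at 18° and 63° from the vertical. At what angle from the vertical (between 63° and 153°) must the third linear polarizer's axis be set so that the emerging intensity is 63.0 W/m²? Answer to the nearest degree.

θ ≈ 93°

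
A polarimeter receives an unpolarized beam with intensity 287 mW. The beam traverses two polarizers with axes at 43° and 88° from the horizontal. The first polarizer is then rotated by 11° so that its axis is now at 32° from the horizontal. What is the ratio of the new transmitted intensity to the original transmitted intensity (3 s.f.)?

I_new/I_old ≈ 0.625

Before rotation:
Unpolarized light through the first polarizer → I₁ = ½ I₀, now polarized at 43°.
I₂ = I₁ cos²(88° − 43°) = 0.5 I₀ · cos²(45°) = 0.25 I₀.
After rotation:
Unpolarized light through the first polarizer → I₁ = ½ I₀, now polarized at 32°.
I₂ = I₁ cos²(88° − 32°) = 0.5 I₀ · cos²(56°) = 0.1563 I₀.
Ratio = 0.1563 / 0.25 = 0.6254.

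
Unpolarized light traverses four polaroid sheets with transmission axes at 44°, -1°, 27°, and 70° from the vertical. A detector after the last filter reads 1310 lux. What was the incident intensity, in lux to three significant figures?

Unpolarized light through the first polarizer → I₁ = ½ I₀, now polarized at 44°.
I₂ = I₁ cos²(-1° − 44°) = 0.5 I₀ · cos²(45°) = 0.25 I₀.
I₃ = I₂ cos²(27° + 1°) = 0.25 I₀ · cos²(28°) = 0.1949 I₀.
I₄ = I₃ cos²(70° − 27°) = 0.1949 I₀ · cos²(43°) = 0.1042 I₀.
So 1310 lux = 0.1042 I₀, giving I₀ = 1310/0.1042 = 1.257e+04 lux.

I₀ ≈ 1.26e4 lux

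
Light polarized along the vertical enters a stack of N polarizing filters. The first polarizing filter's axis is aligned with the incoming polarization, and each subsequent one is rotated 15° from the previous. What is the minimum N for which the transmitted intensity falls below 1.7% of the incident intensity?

First polarizer is aligned with the polarization: full transmission.
Each further stage multiplies by cos²(15°) = 0.933.
After N polarizers: T = 0.933^(N−1). Require T < 0.017 ⇒ N−1 > ln(0.017)/ln(0.933) = 58.76, so N−1 ≥ 59 and N = 60.
Check: N=60 gives T = 0.01672 < 0.017; N=59 gives T = 0.01793.

N = 60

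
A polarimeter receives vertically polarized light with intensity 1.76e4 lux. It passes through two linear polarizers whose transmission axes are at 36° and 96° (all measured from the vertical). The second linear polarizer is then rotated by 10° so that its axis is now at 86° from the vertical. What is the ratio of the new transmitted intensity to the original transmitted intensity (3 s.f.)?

I_new/I_old ≈ 1.65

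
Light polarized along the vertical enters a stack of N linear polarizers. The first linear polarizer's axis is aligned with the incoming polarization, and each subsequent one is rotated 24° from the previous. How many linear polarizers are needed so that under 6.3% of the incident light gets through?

N = 17

First polarizer is aligned with the polarization: full transmission.
Each further stage multiplies by cos²(24°) = 0.8346.
After N polarizers: T = 0.8346^(N−1). Require T < 0.063 ⇒ N−1 > ln(0.063)/ln(0.8346) = 15.29, so N−1 ≥ 16 and N = 17.
Check: N=17 gives T = 0.05538 < 0.063; N=16 gives T = 0.06636.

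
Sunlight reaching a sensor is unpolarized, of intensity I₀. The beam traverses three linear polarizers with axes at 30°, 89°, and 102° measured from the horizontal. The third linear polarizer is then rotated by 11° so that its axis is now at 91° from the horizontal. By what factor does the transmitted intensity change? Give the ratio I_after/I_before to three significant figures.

Before rotation:
Unpolarized light through the first polarizer → I₁ = ½ I₀, now polarized at 30°.
I₂ = I₁ cos²(89° − 30°) = 0.5 I₀ · cos²(59°) = 0.1326 I₀.
I₃ = I₂ cos²(102° − 89°) = 0.1326 I₀ · cos²(13°) = 0.1259 I₀.
After rotation:
Unpolarized light through the first polarizer → I₁ = ½ I₀, now polarized at 30°.
I₂ = I₁ cos²(89° − 30°) = 0.5 I₀ · cos²(59°) = 0.1326 I₀.
I₃ = I₂ cos²(91° − 89°) = 0.1326 I₀ · cos²(2°) = 0.1325 I₀.
Ratio = 0.1325 / 0.1259 = 1.052.

I_new/I_old ≈ 1.05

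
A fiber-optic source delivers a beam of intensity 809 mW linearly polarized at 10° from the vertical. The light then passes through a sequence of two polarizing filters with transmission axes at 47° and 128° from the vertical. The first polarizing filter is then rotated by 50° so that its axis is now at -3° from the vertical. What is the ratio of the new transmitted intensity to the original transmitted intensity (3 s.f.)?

Before rotation:
I₁ = I₀ cos²(47° − 10°) = I₀ cos²(37°) = 0.6378 I₀.
I₂ = I₁ cos²(128° − 47°) = 0.6378 I₀ · cos²(81°) = 0.01561 I₀.
After rotation:
I₁ = I₀ cos²(-3° − 10°) = I₀ cos²(13°) = 0.9494 I₀.
Angle between axes 1 and 2: 49°. I₂ = 0.9494 I₀ · cos²(49°) = 0.4086 I₀.
Ratio = 0.4086 / 0.01561 = 26.18.

I_new/I_old ≈ 26.2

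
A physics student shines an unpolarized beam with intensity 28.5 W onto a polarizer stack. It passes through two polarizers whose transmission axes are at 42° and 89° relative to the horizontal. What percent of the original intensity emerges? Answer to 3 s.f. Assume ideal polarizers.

Unpolarized light through the first polarizer → I₁ = 28.5 W/2 = 14.25 W, polarized at 42°.
I₂ = I₁ · cos²(47°) = 14.25 · 0.4651 = 6.628 W.
That is 23.26% of the incident intensity.

≈ 23.3%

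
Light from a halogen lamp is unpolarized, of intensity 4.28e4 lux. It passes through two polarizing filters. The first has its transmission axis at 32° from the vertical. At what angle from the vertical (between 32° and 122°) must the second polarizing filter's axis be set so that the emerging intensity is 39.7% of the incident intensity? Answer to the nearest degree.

Unpolarized light through the first polarizer → I₁ = ½ I₀, now polarized at 32°.
Need I₂/I₀ = 0.397, so cos²(θ − 32°) = 0.397 / 0.5 = 0.794.
θ − 32° = arccos(√0.794) = 27.0°, giving θ ≈ 32 + 27.0 = 59.0°.

θ ≈ 59°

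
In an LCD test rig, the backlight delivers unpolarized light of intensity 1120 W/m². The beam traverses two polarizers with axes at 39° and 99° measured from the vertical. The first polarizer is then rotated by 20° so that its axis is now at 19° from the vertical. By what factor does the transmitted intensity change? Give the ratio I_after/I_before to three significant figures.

I_new/I_old ≈ 0.121

Before rotation:
Unpolarized light through the first polarizer → I₁ = ½ I₀, now polarized at 39°.
I₂ = I₁ cos²(99° − 39°) = 0.5 I₀ · cos²(60°) = 0.125 I₀.
After rotation:
Unpolarized light through the first polarizer → I₁ = ½ I₀, now polarized at 19°.
I₂ = I₁ cos²(99° − 19°) = 0.5 I₀ · cos²(80°) = 0.01508 I₀.
Ratio = 0.01508 / 0.125 = 0.1206.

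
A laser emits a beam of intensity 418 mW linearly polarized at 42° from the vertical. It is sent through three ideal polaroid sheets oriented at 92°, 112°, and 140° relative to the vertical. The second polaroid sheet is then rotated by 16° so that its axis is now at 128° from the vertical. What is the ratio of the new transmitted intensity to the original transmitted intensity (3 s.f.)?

Before rotation:
I₁ = I₀ cos²(92° − 42°) = I₀ cos²(50°) = 0.4132 I₀.
I₂ = I₁ cos²(112° − 92°) = 0.4132 I₀ · cos²(20°) = 0.3648 I₀.
I₃ = I₂ cos²(140° − 112°) = 0.3648 I₀ · cos²(28°) = 0.2844 I₀.
After rotation:
I₁ = I₀ cos²(92° − 42°) = I₀ cos²(50°) = 0.4132 I₀.
I₂ = I₁ cos²(128° − 92°) = 0.4132 I₀ · cos²(36°) = 0.2704 I₀.
I₃ = I₂ cos²(140° − 128°) = 0.2704 I₀ · cos²(12°) = 0.2587 I₀.
Ratio = 0.2587 / 0.2844 = 0.9097.

I_new/I_old ≈ 0.910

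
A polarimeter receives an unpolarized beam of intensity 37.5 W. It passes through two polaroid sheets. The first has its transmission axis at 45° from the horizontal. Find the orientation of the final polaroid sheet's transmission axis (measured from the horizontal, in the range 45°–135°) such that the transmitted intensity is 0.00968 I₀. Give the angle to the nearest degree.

θ ≈ 127°

Unpolarized light through the first polarizer → I₁ = ½ I₀, now polarized at 45°.
Need I₂/I₀ = 0.00968, so cos²(θ − 45°) = 0.00968 / 0.5 = 0.01936.
θ − 45° = arccos(√0.01936) = 82.0°, giving θ ≈ 45 + 82.0 = 127.0°.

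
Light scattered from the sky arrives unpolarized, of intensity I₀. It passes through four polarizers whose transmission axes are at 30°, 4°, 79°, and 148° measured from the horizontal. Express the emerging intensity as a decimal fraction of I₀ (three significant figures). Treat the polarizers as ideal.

Unpolarized light through the first polarizer → I₁ = ½ I₀, now polarized at 30°.
I₂ = I₁ cos²(4° − 30°) = 0.5 I₀ · cos²(26°) = 0.4039 I₀.
I₃ = I₂ cos²(79° − 4°) = 0.4039 I₀ · cos²(75°) = 0.02706 I₀.
I₄ = I₃ cos²(148° − 79°) = 0.02706 I₀ · cos²(69°) = 0.003475 I₀.
Transmitted fraction = 0.003475.

≈ 0.00347 I₀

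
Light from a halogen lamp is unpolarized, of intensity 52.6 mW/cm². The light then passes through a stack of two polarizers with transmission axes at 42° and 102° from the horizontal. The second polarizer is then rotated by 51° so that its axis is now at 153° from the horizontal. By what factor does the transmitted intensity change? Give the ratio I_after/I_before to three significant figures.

I_new/I_old ≈ 0.514

Before rotation:
Unpolarized light through the first polarizer → I₁ = ½ I₀, now polarized at 42°.
I₂ = I₁ cos²(102° − 42°) = 0.5 I₀ · cos²(60°) = 0.125 I₀.
After rotation:
Unpolarized light through the first polarizer → I₁ = ½ I₀, now polarized at 42°.
Angle between axes 1 and 2: 69°. I₂ = 0.5 I₀ · cos²(69°) = 0.06421 I₀.
Ratio = 0.06421 / 0.125 = 0.5137.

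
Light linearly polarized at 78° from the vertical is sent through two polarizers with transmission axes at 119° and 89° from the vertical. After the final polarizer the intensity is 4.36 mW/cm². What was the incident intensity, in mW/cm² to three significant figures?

I₀ ≈ 10.2 mW/cm²

By Malus's law, I₁ = I₀ cos²(119° − 78°) = I₀ cos²(41°) = 0.5696 I₀.
I₂ = I₁ cos²(89° − 119°) = 0.5696 I₀ · cos²(30°) = 0.4272 I₀.
So 4.36 mW/cm² = 0.4272 I₀, giving I₀ = 4.36/0.4272 = 10.21 mW/cm².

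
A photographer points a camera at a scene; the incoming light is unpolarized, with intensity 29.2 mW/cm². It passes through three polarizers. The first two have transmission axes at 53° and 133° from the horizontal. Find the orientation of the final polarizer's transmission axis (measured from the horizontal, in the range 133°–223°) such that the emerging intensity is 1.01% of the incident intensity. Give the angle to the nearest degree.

θ ≈ 168°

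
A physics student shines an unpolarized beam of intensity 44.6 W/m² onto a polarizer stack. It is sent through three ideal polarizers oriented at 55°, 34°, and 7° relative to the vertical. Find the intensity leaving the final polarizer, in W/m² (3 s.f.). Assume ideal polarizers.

I ≈ 15.4 W/m²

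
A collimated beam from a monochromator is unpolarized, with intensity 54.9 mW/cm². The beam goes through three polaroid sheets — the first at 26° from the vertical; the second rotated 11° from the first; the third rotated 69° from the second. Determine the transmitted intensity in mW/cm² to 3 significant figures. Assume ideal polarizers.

I ≈ 3.40 mW/cm²

Unpolarized light through the first polarizer → I₁ = 54.9 mW/cm²/2 = 27.45 mW/cm², polarized at 26°.
I₂ = I₁ · cos²(11°) = 27.45 · 0.9636 = 26.45 mW/cm².
I₃ = I₂ · cos²(69°) = 26.45 · 0.1284 = 3.397 mW/cm².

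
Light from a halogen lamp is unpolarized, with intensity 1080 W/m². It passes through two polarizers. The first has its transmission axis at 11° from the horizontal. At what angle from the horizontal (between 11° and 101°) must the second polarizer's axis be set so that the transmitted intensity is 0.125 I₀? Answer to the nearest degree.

θ ≈ 71°

Unpolarized light through the first polarizer → I₁ = ½ I₀, now polarized at 11°.
Need I₂/I₀ = 0.125, so cos²(θ − 11°) = 0.125 / 0.5 = 0.25.
θ − 11° = arccos(√0.25) = 60.0°, giving θ ≈ 11 + 60.0 = 71.0°.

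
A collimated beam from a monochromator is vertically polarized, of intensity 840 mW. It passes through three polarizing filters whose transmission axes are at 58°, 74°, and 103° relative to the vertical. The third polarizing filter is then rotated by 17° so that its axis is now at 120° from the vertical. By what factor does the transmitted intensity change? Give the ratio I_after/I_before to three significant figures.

I_new/I_old ≈ 0.631

Before rotation:
I₁ = I₀ cos²(58° − 0°) = I₀ cos²(58°) = 0.2808 I₀.
I₂ = I₁ cos²(74° − 58°) = 0.2808 I₀ · cos²(16°) = 0.2595 I₀.
I₃ = I₂ cos²(103° − 74°) = 0.2595 I₀ · cos²(29°) = 0.1985 I₀.
After rotation:
I₁ = I₀ cos²(58° − 0°) = I₀ cos²(58°) = 0.2808 I₀.
I₂ = I₁ cos²(74° − 58°) = 0.2808 I₀ · cos²(16°) = 0.2595 I₀.
I₃ = I₂ cos²(120° − 74°) = 0.2595 I₀ · cos²(46°) = 0.1252 I₀.
Ratio = 0.1252 / 0.1985 = 0.6308.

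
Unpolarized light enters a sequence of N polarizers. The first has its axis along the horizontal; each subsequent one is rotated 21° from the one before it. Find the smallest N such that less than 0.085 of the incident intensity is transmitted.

First polarizer halves the unpolarized light: factor 1/2.
Each further stage multiplies by cos²(21°) = 0.8716.
After N polarizers: T = 0.5·0.8716^(N−1). Require T < 0.085 ⇒ N−1 > ln(0.085/0.5)/ln(0.8716) = 12.89, so N−1 ≥ 13 and N = 14.
Check: N=14 gives T = 0.08374 < 0.085; N=13 gives T = 0.09608.

N = 14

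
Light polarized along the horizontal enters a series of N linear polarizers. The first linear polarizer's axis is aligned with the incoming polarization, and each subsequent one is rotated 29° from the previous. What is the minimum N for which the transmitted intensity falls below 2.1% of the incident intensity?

First polarizer is aligned with the polarization: full transmission.
Each further stage multiplies by cos²(29°) = 0.765.
After N polarizers: T = 0.765^(N−1). Require T < 0.021 ⇒ N−1 > ln(0.021)/ln(0.765) = 14.42, so N−1 ≥ 15 and N = 16.
Check: N=16 gives T = 0.01797 < 0.021; N=15 gives T = 0.02349.

N = 16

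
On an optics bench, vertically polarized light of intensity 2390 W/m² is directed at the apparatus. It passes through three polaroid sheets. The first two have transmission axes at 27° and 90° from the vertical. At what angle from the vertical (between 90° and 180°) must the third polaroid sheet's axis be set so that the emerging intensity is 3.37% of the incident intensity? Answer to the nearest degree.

θ ≈ 153°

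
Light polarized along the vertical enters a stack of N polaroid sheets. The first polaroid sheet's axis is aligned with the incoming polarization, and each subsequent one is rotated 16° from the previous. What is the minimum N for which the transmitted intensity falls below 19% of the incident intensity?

N = 23

First polarizer is aligned with the polarization: full transmission.
Each further stage multiplies by cos²(16°) = 0.924.
After N polarizers: T = 0.924^(N−1). Require T < 0.19 ⇒ N−1 > ln(0.19)/ln(0.924) = 21.02, so N−1 ≥ 22 and N = 23.
Check: N=23 gives T = 0.1758 < 0.19; N=22 gives T = 0.1903.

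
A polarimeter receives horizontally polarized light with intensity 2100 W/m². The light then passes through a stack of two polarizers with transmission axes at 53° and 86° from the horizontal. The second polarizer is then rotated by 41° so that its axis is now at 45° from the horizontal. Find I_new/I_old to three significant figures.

I_new/I_old ≈ 1.39

Before rotation:
I₁ = I₀ cos²(53° − 0°) = I₀ cos²(53°) = 0.3622 I₀.
I₂ = I₁ cos²(86° − 53°) = 0.3622 I₀ · cos²(33°) = 0.2547 I₀.
After rotation:
I₁ = I₀ cos²(53° − 0°) = I₀ cos²(53°) = 0.3622 I₀.
I₂ = I₁ cos²(45° − 53°) = 0.3622 I₀ · cos²(8°) = 0.3552 I₀.
Ratio = 0.3552 / 0.2547 = 1.394.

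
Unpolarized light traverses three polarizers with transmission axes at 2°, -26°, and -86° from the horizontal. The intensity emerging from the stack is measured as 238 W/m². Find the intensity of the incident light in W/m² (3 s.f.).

Unpolarized light through the first polarizer → I₁ = ½ I₀, now polarized at 2°.
I₂ = I₁ cos²(-26° − 2°) = 0.5 I₀ · cos²(28°) = 0.3898 I₀.
I₃ = I₂ cos²(-86° + 26°) = 0.3898 I₀ · cos²(60°) = 0.09745 I₀.
So 238 W/m² = 0.09745 I₀, giving I₀ = 238/0.09745 = 2442 W/m².

I₀ ≈ 2440 W/m²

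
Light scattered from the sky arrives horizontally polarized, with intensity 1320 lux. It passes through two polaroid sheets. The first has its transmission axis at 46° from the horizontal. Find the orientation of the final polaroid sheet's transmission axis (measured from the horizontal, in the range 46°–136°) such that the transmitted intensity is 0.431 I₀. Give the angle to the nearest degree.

θ ≈ 65°

By Malus's law, I₁ = I₀ cos²(46° − 0°) = I₀ cos²(46°) = 0.4826 I₀.
Need I₂/I₀ = 0.431, so cos²(θ − 46°) = 0.431 / 0.4826 = 0.8932.
θ − 46° = arccos(√0.8932) = 19.1°, giving θ ≈ 46 + 19.1 = 65.1°.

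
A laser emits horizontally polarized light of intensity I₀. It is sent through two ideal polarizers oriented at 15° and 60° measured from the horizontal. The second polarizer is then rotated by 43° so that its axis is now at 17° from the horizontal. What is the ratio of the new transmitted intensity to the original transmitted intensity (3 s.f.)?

I_new/I_old ≈ 2.00

Before rotation:
By Malus's law, I₁ = I₀ cos²(15° − 0°) = I₀ cos²(15°) = 0.933 I₀.
I₂ = I₁ cos²(60° − 15°) = 0.933 I₀ · cos²(45°) = 0.4665 I₀.
After rotation:
I₁ = I₀ cos²(15° − 0°) = I₀ cos²(15°) = 0.933 I₀.
I₂ = I₁ cos²(17° − 15°) = 0.933 I₀ · cos²(2°) = 0.9319 I₀.
Ratio = 0.9319 / 0.4665 = 1.998.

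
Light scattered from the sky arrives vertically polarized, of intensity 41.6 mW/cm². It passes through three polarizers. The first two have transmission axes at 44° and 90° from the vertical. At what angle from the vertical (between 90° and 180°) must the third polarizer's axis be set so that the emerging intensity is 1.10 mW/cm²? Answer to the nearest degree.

By Malus's law, I₁ = I₀ cos²(44° − 0°) = I₀ cos²(44°) = 0.5174 I₀.
I₂ = I₁ cos²(90° − 44°) = 0.5174 I₀ · cos²(46°) = 0.2497 I₀.
Target fraction: 1.10 / 41.6 mW/cm² = 0.02644 of I₀.
Need I₃/I₀ = 0.02644, so cos²(θ − 90°) = 0.02644 / 0.2497 = 0.1059.
θ − 90° = arccos(√0.1059) = 71.0°, giving θ ≈ 90 + 71.0 = 161.0°.

θ ≈ 161°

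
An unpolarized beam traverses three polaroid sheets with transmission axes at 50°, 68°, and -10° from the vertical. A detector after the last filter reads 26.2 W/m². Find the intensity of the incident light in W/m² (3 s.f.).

I₀ ≈ 1340 W/m²

Unpolarized light through the first polarizer → I₁ = ½ I₀, now polarized at 50°.
I₂ = I₁ cos²(68° − 50°) = 0.5 I₀ · cos²(18°) = 0.4523 I₀.
I₃ = I₂ cos²(-10° − 68°) = 0.4523 I₀ · cos²(78°) = 0.01955 I₀.
So 26.2 W/m² = 0.01955 I₀, giving I₀ = 26.2/0.01955 = 1340 W/m².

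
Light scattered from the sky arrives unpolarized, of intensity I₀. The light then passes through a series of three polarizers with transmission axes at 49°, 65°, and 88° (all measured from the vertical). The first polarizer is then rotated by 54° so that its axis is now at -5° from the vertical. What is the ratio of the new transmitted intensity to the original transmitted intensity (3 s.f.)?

I_new/I_old ≈ 0.127

Before rotation:
Unpolarized light through the first polarizer → I₁ = ½ I₀, now polarized at 49°.
I₂ = I₁ cos²(65° − 49°) = 0.5 I₀ · cos²(16°) = 0.462 I₀.
I₃ = I₂ cos²(88° − 65°) = 0.462 I₀ · cos²(23°) = 0.3915 I₀.
After rotation:
Unpolarized light through the first polarizer → I₁ = ½ I₀, now polarized at -5°.
I₂ = I₁ cos²(65° + 5°) = 0.5 I₀ · cos²(70°) = 0.05849 I₀.
I₃ = I₂ cos²(88° − 65°) = 0.05849 I₀ · cos²(23°) = 0.04956 I₀.
Ratio = 0.04956 / 0.3915 = 0.1266.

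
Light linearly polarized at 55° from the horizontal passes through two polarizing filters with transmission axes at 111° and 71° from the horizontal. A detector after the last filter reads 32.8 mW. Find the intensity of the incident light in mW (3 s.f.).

I₀ ≈ 179 mW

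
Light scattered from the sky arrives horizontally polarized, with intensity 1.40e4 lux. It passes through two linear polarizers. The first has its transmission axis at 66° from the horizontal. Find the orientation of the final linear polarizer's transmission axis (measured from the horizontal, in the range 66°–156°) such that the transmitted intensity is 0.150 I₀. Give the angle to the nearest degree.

θ ≈ 84°

I₁ = I₀ cos²(66° − 0°) = I₀ cos²(66°) = 0.1654 I₀.
Need I₂/I₀ = 0.15, so cos²(θ − 66°) = 0.15 / 0.1654 = 0.9067.
θ − 66° = arccos(√0.9067) = 17.8°, giving θ ≈ 66 + 17.8 = 83.8°.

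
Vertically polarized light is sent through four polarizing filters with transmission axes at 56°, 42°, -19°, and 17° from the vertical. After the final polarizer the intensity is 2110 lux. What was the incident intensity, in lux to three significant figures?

I₀ ≈ 4.66e4 lux

I₁ = I₀ cos²(56° − 0°) = I₀ cos²(56°) = 0.3127 I₀.
I₂ = I₁ cos²(42° − 56°) = 0.3127 I₀ · cos²(14°) = 0.2944 I₀.
I₃ = I₂ cos²(-19° − 42°) = 0.2944 I₀ · cos²(61°) = 0.06919 I₀.
I₄ = I₃ cos²(17° + 19°) = 0.06919 I₀ · cos²(36°) = 0.04529 I₀.
So 2110 lux = 0.04529 I₀, giving I₀ = 2110/0.04529 = 4.659e+04 lux.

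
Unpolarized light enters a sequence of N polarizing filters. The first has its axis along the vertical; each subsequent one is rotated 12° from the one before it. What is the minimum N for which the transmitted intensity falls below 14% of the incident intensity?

First polarizer halves the unpolarized light: factor 1/2.
Each further stage multiplies by cos²(12°) = 0.9568.
After N polarizers: T = 0.5·0.9568^(N−1). Require T < 0.14 ⇒ N−1 > ln(0.14/0.5)/ln(0.9568) = 28.81, so N−1 ≥ 29 and N = 30.
Check: N=30 gives T = 0.1388 < 0.14; N=29 gives T = 0.1451.

N = 30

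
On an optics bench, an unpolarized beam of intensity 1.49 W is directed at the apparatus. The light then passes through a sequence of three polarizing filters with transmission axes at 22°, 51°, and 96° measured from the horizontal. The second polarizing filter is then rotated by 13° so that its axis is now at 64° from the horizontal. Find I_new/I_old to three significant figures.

I_new/I_old ≈ 1.04

Before rotation:
Unpolarized light through the first polarizer → I₁ = ½ I₀, now polarized at 22°.
I₂ = I₁ cos²(51° − 22°) = 0.5 I₀ · cos²(29°) = 0.3825 I₀.
I₃ = I₂ cos²(96° − 51°) = 0.3825 I₀ · cos²(45°) = 0.1912 I₀.
After rotation:
Unpolarized light through the first polarizer → I₁ = ½ I₀, now polarized at 22°.
I₂ = I₁ cos²(64° − 22°) = 0.5 I₀ · cos²(42°) = 0.2761 I₀.
I₃ = I₂ cos²(96° − 64°) = 0.2761 I₀ · cos²(32°) = 0.1986 I₀.
Ratio = 0.1986 / 0.1912 = 1.038.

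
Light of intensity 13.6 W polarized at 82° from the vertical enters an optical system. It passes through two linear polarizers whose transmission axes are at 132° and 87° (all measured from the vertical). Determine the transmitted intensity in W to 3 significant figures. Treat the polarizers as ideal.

I₁ = 13.6 W · cos²(50°) = 5.619 W.
I₂ = I₁ · cos²(45°) = 5.619 · 0.5 = 2.81 W.

I ≈ 2.81 W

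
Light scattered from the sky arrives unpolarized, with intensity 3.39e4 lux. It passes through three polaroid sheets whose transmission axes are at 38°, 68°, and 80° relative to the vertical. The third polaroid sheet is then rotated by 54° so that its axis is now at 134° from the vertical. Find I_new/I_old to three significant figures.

Before rotation:
Unpolarized light through the first polarizer → I₁ = ½ I₀, now polarized at 38°.
I₂ = I₁ cos²(68° − 38°) = 0.5 I₀ · cos²(30°) = 0.375 I₀.
I₃ = I₂ cos²(80° − 68°) = 0.375 I₀ · cos²(12°) = 0.3588 I₀.
After rotation:
Unpolarized light through the first polarizer → I₁ = ½ I₀, now polarized at 38°.
I₂ = I₁ cos²(68° − 38°) = 0.5 I₀ · cos²(30°) = 0.375 I₀.
I₃ = I₂ cos²(134° − 68°) = 0.375 I₀ · cos²(66°) = 0.06204 I₀.
Ratio = 0.06204 / 0.3588 = 0.1729.

I_new/I_old ≈ 0.173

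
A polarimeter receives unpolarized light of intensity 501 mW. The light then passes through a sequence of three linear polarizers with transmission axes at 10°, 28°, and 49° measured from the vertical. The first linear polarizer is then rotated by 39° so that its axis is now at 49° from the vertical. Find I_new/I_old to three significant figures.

I_new/I_old ≈ 0.964

Before rotation:
Unpolarized light through the first polarizer → I₁ = ½ I₀, now polarized at 10°.
I₂ = I₁ cos²(28° − 10°) = 0.5 I₀ · cos²(18°) = 0.4523 I₀.
I₃ = I₂ cos²(49° − 28°) = 0.4523 I₀ · cos²(21°) = 0.3942 I₀.
After rotation:
Unpolarized light through the first polarizer → I₁ = ½ I₀, now polarized at 49°.
I₂ = I₁ cos²(28° − 49°) = 0.5 I₀ · cos²(21°) = 0.4358 I₀.
I₃ = I₂ cos²(49° − 28°) = 0.4358 I₀ · cos²(21°) = 0.3798 I₀.
Ratio = 0.3798 / 0.3942 = 0.9636.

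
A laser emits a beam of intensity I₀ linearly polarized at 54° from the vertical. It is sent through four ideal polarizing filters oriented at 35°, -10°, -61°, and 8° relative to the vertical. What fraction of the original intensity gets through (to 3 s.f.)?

I₁ = I₀ cos²(35° − 54°) = I₀ cos²(19°) = 0.894 I₀.
I₂ = I₁ cos²(-10° − 35°) = 0.894 I₀ · cos²(45°) = 0.447 I₀.
I₃ = I₂ cos²(-61° + 10°) = 0.447 I₀ · cos²(51°) = 0.177 I₀.
I₄ = I₃ cos²(8° + 61°) = 0.177 I₀ · cos²(69°) = 0.02274 I₀.
Transmitted fraction = 0.02274.

≈ 0.0227 I₀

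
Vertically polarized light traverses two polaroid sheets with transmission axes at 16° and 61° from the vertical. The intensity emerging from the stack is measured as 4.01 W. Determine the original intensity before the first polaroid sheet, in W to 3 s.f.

I₁ = I₀ cos²(16° − 0°) = I₀ cos²(16°) = 0.924 I₀.
I₂ = I₁ cos²(61° − 16°) = 0.924 I₀ · cos²(45°) = 0.462 I₀.
So 4.01 W = 0.462 I₀, giving I₀ = 4.01/0.462 = 8.679 W.

I₀ ≈ 8.68 W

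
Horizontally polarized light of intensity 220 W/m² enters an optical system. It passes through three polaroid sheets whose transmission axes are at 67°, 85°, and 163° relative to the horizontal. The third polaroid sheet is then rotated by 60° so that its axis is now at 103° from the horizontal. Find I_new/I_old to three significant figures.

I_new/I_old ≈ 20.9

Before rotation:
I₁ = I₀ cos²(67° − 0°) = I₀ cos²(67°) = 0.1527 I₀.
I₂ = I₁ cos²(85° − 67°) = 0.1527 I₀ · cos²(18°) = 0.1381 I₀.
I₃ = I₂ cos²(163° − 85°) = 0.1381 I₀ · cos²(78°) = 0.005969 I₀.
After rotation:
I₁ = I₀ cos²(67° − 0°) = I₀ cos²(67°) = 0.1527 I₀.
I₂ = I₁ cos²(85° − 67°) = 0.1527 I₀ · cos²(18°) = 0.1381 I₀.
I₃ = I₂ cos²(103° − 85°) = 0.1381 I₀ · cos²(18°) = 0.1249 I₀.
Ratio = 0.1249 / 0.005969 = 20.92.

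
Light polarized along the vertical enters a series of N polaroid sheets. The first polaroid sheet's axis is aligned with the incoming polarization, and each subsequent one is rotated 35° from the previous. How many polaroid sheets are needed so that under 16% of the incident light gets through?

First polarizer is aligned with the polarization: full transmission.
Each further stage multiplies by cos²(35°) = 0.671.
After N polarizers: T = 0.671^(N−1). Require T < 0.16 ⇒ N−1 > ln(0.16)/ln(0.671) = 4.59, so N−1 ≥ 5 and N = 6.
Check: N=6 gives T = 0.136 < 0.16; N=5 gives T = 0.2027.

N = 6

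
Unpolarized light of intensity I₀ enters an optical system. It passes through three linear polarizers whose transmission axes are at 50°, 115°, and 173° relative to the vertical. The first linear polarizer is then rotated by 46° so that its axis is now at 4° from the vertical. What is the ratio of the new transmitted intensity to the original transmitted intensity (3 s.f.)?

Before rotation:
Unpolarized light through the first polarizer → I₁ = ½ I₀, now polarized at 50°.
I₂ = I₁ cos²(115° − 50°) = 0.5 I₀ · cos²(65°) = 0.0893 I₀.
I₃ = I₂ cos²(173° − 115°) = 0.0893 I₀ · cos²(58°) = 0.02508 I₀.
After rotation:
Unpolarized light through the first polarizer → I₁ = ½ I₀, now polarized at 4°.
Angle between axes 1 and 2: 69°. I₂ = 0.5 I₀ · cos²(69°) = 0.06421 I₀.
I₃ = I₂ cos²(173° − 115°) = 0.06421 I₀ · cos²(58°) = 0.01803 I₀.
Ratio = 0.01803 / 0.02508 = 0.7191.

I_new/I_old ≈ 0.719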